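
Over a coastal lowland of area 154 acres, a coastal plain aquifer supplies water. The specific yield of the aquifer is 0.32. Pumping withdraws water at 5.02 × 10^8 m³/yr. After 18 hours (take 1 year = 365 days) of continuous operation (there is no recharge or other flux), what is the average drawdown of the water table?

Δh ≈ 5.17 m

A = 154 acres = 6.232 × 10^5 m²
Q = 5.02 × 10^8 m³/yr = 1.375 × 10^6 m³/d
t = 18 hours = 0.75 d
ΔV = Q × t = 1.375 × 10^6 m³/d × 0.75 d = 1.032 × 10^6 m³
Δh = ΔV / (Sy × A) = 1.032 × 10^6 / (0.32 × 6.232 × 10^5) = 5.172 m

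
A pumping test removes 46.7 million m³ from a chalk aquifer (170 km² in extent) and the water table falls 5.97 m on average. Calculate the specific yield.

Sy ≈ 0.046

A = 170 km² = 1.7 × 10^8 m²
ΔV = 46.7 million m³ = 4.67 × 10^7 m³
Sy = ΔV / (A × Δh) = 4.67 × 10^7 m³ / (1.7 × 10^8 m² × 5.97 m) = 0.04601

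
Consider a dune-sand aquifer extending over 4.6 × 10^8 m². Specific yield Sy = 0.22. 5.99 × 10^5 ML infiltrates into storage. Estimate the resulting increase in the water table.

Δh ≈ 5.92 m

ΔV = 5.99 × 10^5 ML = 5.99 × 10^8 m³
Δh = ΔV / (Sy × A) = 5.99 × 10^8 m³ / (0.22 × 4.6 × 10^8 m²) = 5.919 m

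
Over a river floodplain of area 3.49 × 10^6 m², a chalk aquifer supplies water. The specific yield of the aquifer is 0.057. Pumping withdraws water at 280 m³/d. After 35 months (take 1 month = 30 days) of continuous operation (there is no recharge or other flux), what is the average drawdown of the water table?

t = 35 months = 1050 d
ΔV = Q × t = 280 m³/d × 1050 d = 2.94 × 10^5 m³
Δh = ΔV / (Sy × A) = 2.94 × 10^5 / (0.057 × 3.49 × 10^6) = 1.478 m

Δh ≈ 1.48 m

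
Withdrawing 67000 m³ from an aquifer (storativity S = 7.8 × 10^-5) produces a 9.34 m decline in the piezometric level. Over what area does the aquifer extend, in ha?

A ≈ 9200 ha

A = ΔV / (S × Δh) = 67000 / (7.8 × 10^-5 × 9.34) = 9.197 × 10^7 m²
A = 9.197 × 10^7 m² = 9197 ha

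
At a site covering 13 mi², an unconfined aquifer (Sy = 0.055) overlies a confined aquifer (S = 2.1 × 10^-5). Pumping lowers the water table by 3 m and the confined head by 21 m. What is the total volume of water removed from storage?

ΔV ≈ 5.57 × 10^6 m³

A = 13 mi² = 3.367 × 10^7 m²
Unconfined: ΔV_u = Sy × A × Δh_u = 0.055 × 3.367 × 10^7 × 3 = 5.556 × 10^6 m³
Confined: ΔV_c = S × A × Δh_c = 2.1 × 10^-5 × 3.367 × 10^7 × 21 = 14850 m³
Total ΔV = 5.556 × 10^6 + 14850 = 5.57 × 10^6 m³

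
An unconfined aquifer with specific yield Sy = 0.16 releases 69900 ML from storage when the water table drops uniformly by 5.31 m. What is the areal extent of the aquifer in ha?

A ≈ 8230 ha

ΔV = 69900 ML = 6.99 × 10^7 m³
A = ΔV / (Sy × Δh) = 6.99 × 10^7 / (0.16 × 5.31) = 8.227 × 10^7 m²
A = 8.227 × 10^7 m² = 8227 ha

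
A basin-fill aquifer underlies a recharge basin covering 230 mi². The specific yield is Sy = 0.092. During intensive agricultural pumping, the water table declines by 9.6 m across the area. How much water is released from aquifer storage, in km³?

ΔV ≈ 0.526 km³

A = 230 mi² = 5.957 × 10^8 m²
ΔV = Sy × A × Δh = 0.092 × 5.957 × 10^8 m² × 9.6 m = 5.261 × 10^8 m³
ΔV = 5.261 × 10^8 m³ = 0.5261 km³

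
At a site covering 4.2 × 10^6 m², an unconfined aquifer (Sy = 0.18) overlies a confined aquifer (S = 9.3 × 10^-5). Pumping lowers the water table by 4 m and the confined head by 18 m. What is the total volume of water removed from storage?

Unconfined: ΔV_u = Sy × A × Δh_u = 0.18 × 4.2 × 10^6 × 4 = 3.024 × 10^6 m³
Confined: ΔV_c = S × A × Δh_c = 9.3 × 10^-5 × 4.2 × 10^6 × 18 = 7031 m³
Total ΔV = 3.024 × 10^6 + 7031 = 3.031 × 10^6 m³

ΔV ≈ 3.03 × 10^6 m³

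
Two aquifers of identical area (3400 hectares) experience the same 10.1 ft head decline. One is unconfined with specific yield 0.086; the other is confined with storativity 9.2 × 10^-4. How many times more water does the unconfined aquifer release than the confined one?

ΔV_u / ΔV_c ≈ 93.5

A = 3400 hectares = 3.4 × 10^7 m²
Δh = 10.1 ft = 3.078 m
Unconfined: ΔV_u = Sy × A × Δh = 0.086 × 3.4 × 10^7 × 3.078 = 9.001 × 10^6 m³
Confined: ΔV_c = S × A × Δh = 9.2 × 10^-4 × 3.4 × 10^7 × 3.078 = 96290 m³
Ratio = ΔV_u / ΔV_c = Sy / S = 0.086 / 9.2 × 10^-4 = 93.48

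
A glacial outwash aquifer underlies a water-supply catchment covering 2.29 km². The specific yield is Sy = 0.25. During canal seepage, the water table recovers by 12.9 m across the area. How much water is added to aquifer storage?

A = 2.29 km² = 2.29 × 10^6 m²
ΔV = Sy × A × Δh = 0.25 × 2.29 × 10^6 m² × 12.9 m = 7.385 × 10^6 m³

ΔV ≈ 7.39 × 10^6 m³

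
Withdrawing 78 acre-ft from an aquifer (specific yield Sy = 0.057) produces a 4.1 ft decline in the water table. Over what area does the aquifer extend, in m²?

Δh = 4.1 ft = 1.25 m
ΔV = 78 acre-ft = 96210 m³
A = ΔV / (Sy × Δh) = 96210 / (0.057 × 1.25) = 1.351 × 10^6 m²

A ≈ 1.35 × 10^6 m²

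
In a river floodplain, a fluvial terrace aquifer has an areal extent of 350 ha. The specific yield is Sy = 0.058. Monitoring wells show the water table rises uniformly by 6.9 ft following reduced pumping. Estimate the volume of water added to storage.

ΔV ≈ 4.27 × 10^5 m³

A = 350 ha = 3.5 × 10^6 m²
Δh = 6.9 ft = 2.103 m
ΔV = Sy × A × Δh = 0.058 × 3.5 × 10^6 m² × 2.103 m = 4.269 × 10^5 m³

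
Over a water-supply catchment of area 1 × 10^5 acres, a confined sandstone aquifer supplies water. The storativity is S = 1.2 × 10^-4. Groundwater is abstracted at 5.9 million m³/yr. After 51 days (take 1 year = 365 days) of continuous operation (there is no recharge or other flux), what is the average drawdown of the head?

A = 1 × 10^5 acres = 4.047 × 10^8 m²
Q = 5.9 million m³/yr = 16160 m³/d
ΔV = Q × t = 16160 m³/d × 51 d = 8.244 × 10^5 m³
Δh = ΔV / (S × A) = 8.244 × 10^5 / (1.2 × 10^-4 × 4.047 × 10^8) = 16.98 m

Δh ≈ 17 m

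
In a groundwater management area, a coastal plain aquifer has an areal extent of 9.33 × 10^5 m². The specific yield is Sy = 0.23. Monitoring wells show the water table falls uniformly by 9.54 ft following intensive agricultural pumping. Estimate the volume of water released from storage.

ΔV ≈ 6.24 × 10^5 m³

Δh = 9.54 ft = 2.908 m
ΔV = Sy × A × Δh = 0.23 × 9.33 × 10^5 m² × 2.908 m = 6.24 × 10^5 m³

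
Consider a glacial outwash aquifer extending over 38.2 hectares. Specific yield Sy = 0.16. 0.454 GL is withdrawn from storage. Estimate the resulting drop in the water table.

Δh ≈ 7.43 m

A = 38.2 hectares = 3.82 × 10^5 m²
ΔV = 0.454 GL = 4.54 × 10^5 m³
Δh = ΔV / (Sy × A) = 4.54 × 10^5 m³ / (0.16 × 3.82 × 10^5 m²) = 7.428 m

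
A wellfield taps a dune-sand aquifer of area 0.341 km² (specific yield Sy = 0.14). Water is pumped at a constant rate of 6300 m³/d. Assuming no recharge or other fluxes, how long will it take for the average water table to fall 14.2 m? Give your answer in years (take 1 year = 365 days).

t ≈ 0.295 years

A = 0.341 km² = 3.41 × 10^5 m²
ΔV = Sy × A × Δh = 0.14 × 3.41 × 10^5 × 14.2 = 6.779 × 10^5 m³
t = ΔV / Q = 6.779 × 10^5 m³ / 6300 m³/d = 107.6 d
t = 107.6 d ≈ 0.2948 years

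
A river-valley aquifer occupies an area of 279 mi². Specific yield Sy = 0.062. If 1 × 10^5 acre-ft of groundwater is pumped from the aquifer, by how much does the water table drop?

A = 279 mi² = 7.226 × 10^8 m²
ΔV = 1 × 10^5 acre-ft = 1.233 × 10^8 m³
Δh = ΔV / (Sy × A) = 1.233 × 10^8 m³ / (0.062 × 7.226 × 10^8 m²) = 2.753 m

Δh ≈ 2.75 m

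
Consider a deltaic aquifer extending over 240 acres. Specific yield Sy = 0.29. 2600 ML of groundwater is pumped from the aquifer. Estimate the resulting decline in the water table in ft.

Δh ≈ 30.3 ft

A = 240 acres = 9.712 × 10^5 m²
ΔV = 2600 ML = 2.6 × 10^6 m³
Δh = ΔV / (Sy × A) = 2.6 × 10^6 m³ / (0.29 × 9.712 × 10^5 m²) = 9.231 m
Δh = 9.231 m = 30.29 ft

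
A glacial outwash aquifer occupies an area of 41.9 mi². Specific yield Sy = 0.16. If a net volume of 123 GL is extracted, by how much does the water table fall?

A = 41.9 mi² = 1.085 × 10^8 m²
ΔV = 123 GL = 1.23 × 10^8 m³
Δh = ΔV / (Sy × A) = 1.23 × 10^8 m³ / (0.16 × 1.085 × 10^8 m²) = 7.084 m

Δh ≈ 7.08 m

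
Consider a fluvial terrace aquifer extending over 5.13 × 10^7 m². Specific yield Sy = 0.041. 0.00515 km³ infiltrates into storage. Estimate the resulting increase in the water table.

Δh ≈ 2.45 m

ΔV = 0.00515 km³ = 5.15 × 10^6 m³
Δh = ΔV / (Sy × A) = 5.15 × 10^6 m³ / (0.041 × 5.13 × 10^7 m²) = 2.449 m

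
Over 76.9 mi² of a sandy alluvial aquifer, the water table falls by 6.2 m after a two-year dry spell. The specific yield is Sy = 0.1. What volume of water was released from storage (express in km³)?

A = 76.9 mi² = 1.992 × 10^8 m²
ΔV = Sy × A × Δh = 0.1 × 1.992 × 10^8 m² × 6.2 m = 1.235 × 10^8 m³
ΔV = 1.235 × 10^8 m³ = 0.1235 km³

ΔV ≈ 0.123 km³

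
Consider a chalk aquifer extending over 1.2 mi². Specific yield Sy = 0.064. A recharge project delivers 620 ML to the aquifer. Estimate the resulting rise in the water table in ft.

Δh ≈ 10.2 ft

A = 1.2 mi² = 3.108 × 10^6 m²
ΔV = 620 ML = 6.2 × 10^5 m³
Δh = ΔV / (Sy × A) = 6.2 × 10^5 m³ / (0.064 × 3.108 × 10^6 m²) = 3.117 m
Δh = 3.117 m = 10.23 ft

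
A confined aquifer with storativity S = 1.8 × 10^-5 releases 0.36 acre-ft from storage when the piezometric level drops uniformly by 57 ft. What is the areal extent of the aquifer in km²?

Δh = 57 ft = 17.37 m
ΔV = 0.36 acre-ft = 444.1 m³
A = ΔV / (S × Δh) = 444.1 / (1.8 × 10^-5 × 17.37) = 1.42 × 10^6 m²
A = 1.42 × 10^6 m² = 1.42 km²

A ≈ 1.42 km²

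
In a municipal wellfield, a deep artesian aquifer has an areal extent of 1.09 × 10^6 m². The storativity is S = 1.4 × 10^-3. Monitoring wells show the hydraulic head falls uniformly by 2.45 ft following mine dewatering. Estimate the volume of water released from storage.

ΔV ≈ 1140 m³

Δh = 2.45 ft = 0.7468 m
ΔV = S × A × Δh = 0.0014 × 1.09 × 10^6 m² × 0.7468 m = 1140 m³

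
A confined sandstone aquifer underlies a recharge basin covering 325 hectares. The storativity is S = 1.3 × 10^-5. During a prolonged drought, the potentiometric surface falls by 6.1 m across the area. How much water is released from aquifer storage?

A = 325 hectares = 3.25 × 10^6 m²
ΔV = S × A × Δh = 1.3 × 10^-5 × 3.25 × 10^6 m² × 6.1 m = 257.7 m³

ΔV ≈ 258 m³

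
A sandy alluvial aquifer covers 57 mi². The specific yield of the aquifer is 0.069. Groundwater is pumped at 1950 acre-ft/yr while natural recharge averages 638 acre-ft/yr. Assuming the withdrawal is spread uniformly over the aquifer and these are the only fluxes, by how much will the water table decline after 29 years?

A = 57 mi² = 1.476 × 10^8 m²
Net abstraction = 1950 − 638 = 1312 acre-ft/yr
Q_net = 1312 acre-ft/yr = 4434 m³/d
t = 29 years = 10580 d
ΔV = Q × t = 4434 m³/d × 10580 d = 4.693 × 10^7 m³
Δh = ΔV / (Sy × A) = 4.693 × 10^7 / (0.069 × 1.476 × 10^8) = 4.607 m

Δh ≈ 4.61 m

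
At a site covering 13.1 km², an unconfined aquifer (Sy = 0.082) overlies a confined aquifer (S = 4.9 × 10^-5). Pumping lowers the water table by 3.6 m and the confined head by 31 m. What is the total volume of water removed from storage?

ΔV ≈ 3.89 × 10^6 m³

A = 13.1 km² = 1.31 × 10^7 m²
Unconfined: ΔV_u = Sy × A × Δh_u = 0.082 × 1.31 × 10^7 × 3.6 = 3.867 × 10^6 m³
Confined: ΔV_c = S × A × Δh_c = 4.9 × 10^-5 × 1.31 × 10^7 × 31 = 19900 m³
Total ΔV = 3.867 × 10^6 + 19900 = 3.887 × 10^6 m³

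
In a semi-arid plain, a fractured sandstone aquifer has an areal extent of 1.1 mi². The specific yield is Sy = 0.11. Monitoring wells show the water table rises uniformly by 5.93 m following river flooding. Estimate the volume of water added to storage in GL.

A = 1.1 mi² = 2.849 × 10^6 m²
ΔV = Sy × A × Δh = 0.11 × 2.849 × 10^6 m² × 5.93 m = 1.858 × 10^6 m³
ΔV = 1.858 × 10^6 m³ = 1.858 GL

ΔV ≈ 1.86 GL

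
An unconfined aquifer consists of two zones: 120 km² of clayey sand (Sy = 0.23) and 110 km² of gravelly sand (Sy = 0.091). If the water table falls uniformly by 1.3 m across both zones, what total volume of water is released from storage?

ΔV ≈ 4.89 × 10^7 m³

A₁ = 120 km² = 1.2 × 10^8 m²; A₂ = 110 km² = 1.1 × 10^8 m²
ΔV₁ = 0.23 × 1.2 × 10^8 × 1.3 = 3.588 × 10^7 m³
ΔV₂ = 0.091 × 1.1 × 10^8 × 1.3 = 1.301 × 10^7 m³
ΔV = ΔV₁ + ΔV₂ = 4.889 × 10^7 m³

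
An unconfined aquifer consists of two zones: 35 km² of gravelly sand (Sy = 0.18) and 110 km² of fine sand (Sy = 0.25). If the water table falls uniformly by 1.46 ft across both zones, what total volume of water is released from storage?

ΔV ≈ 1.5 × 10^7 m³

A₁ = 35 km² = 3.5 × 10^7 m²; A₂ = 110 km² = 1.1 × 10^8 m²
Δh = 1.46 ft = 0.445 m
ΔV₁ = 0.18 × 3.5 × 10^7 × 0.445 = 2.804 × 10^6 m³
ΔV₂ = 0.25 × 1.1 × 10^8 × 0.445 = 1.224 × 10^7 m³
ΔV = ΔV₁ + ΔV₂ = 1.504 × 10^7 m³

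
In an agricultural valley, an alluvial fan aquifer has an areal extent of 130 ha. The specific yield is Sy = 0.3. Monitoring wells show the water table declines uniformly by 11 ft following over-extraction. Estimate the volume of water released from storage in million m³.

A = 130 ha = 1.3 × 10^6 m²
Δh = 11 ft = 3.353 m
ΔV = Sy × A × Δh = 0.3 × 1.3 × 10^6 m² × 3.353 m = 1.308 × 10^6 m³
ΔV = 1.308 × 10^6 m³ = 1.308 million m³

ΔV ≈ 1.31 million m³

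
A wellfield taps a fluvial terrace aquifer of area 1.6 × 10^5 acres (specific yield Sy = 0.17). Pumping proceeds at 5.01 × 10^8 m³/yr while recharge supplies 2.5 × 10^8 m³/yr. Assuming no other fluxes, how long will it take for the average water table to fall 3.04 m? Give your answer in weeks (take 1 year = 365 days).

A = 1.6 × 10^5 acres = 6.475 × 10^8 m²
ΔV = Sy × A × Δh = 0.17 × 6.475 × 10^8 × 3.04 = 3.346 × 10^8 m³
Net withdrawal = 5.01 × 10^8 − 2.5 × 10^8 = 2.51 × 10^8 m³/yr = 6.877 × 10^5 m³/d
t = ΔV / Q = 3.346 × 10^8 m³ / 6.877 × 10^5 m³/d = 486.6 d
t = 486.6 d ≈ 69.52 weeks

t ≈ 69.5 weeks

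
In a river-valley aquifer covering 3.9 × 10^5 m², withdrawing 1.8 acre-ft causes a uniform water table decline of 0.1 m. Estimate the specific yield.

ΔV = 1.8 acre-ft = 2220 m³
Sy = ΔV / (A × Δh) = 2220 m³ / (3.9 × 10^5 m² × 0.1 m) = 0.05693

Sy ≈ 0.057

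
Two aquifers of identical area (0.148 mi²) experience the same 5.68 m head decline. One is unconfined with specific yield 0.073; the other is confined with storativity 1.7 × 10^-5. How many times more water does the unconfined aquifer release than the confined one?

A = 0.148 mi² = 3.833 × 10^5 m²
Unconfined: ΔV_u = Sy × A × Δh = 0.073 × 3.833 × 10^5 × 5.68 = 1.589 × 10^5 m³
Confined: ΔV_c = S × A × Δh = 1.7 × 10^-5 × 3.833 × 10^5 × 5.68 = 37.01 m³
Ratio = ΔV_u / ΔV_c = Sy / S = 0.073 / 1.7 × 10^-5 = 4294

ΔV_u / ΔV_c ≈ 4290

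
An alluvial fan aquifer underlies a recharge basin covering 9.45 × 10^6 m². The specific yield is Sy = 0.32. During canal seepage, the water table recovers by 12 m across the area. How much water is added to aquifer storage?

ΔV = Sy × A × Δh = 0.32 × 9.45 × 10^6 m² × 12 m = 3.629 × 10^7 m³

ΔV ≈ 3.63 × 10^7 m³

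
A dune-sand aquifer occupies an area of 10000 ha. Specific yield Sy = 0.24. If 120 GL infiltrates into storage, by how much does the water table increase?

A = 10000 ha = 1 × 10^8 m²
ΔV = 120 GL = 1.2 × 10^8 m³
Δh = ΔV / (Sy × A) = 1.2 × 10^8 m³ / (0.24 × 1 × 10^8 m²) = 5 m

Δh ≈ 5 m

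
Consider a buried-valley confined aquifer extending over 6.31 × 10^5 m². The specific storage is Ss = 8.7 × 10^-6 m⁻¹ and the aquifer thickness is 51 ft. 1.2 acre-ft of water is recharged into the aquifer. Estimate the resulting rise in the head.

b = 51 ft = 15.54 m
S = Ss × b = 8.7 × 10^-6 m⁻¹ × 15.54 m = 1.352 × 10^-4
ΔV = 1.2 acre-ft = 1480 m³
Δh = ΔV / (S × A) = 1480 m³ / (1.352 × 10^-4 × 6.31 × 10^5 m²) = 17.35 m

Δh ≈ 17.3 m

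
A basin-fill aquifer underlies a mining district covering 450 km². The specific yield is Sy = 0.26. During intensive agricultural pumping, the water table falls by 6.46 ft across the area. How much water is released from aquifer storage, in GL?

ΔV ≈ 230 GL

A = 450 km² = 4.5 × 10^8 m²
Δh = 6.46 ft = 1.969 m
ΔV = Sy × A × Δh = 0.26 × 4.5 × 10^8 m² × 1.969 m = 2.304 × 10^8 m³
ΔV = 2.304 × 10^8 m³ = 230.4 GL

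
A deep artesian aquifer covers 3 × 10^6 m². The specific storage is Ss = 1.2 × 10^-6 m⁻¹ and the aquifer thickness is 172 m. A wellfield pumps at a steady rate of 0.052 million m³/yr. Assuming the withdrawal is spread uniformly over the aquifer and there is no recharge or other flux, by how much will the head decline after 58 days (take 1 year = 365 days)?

Δh ≈ 13.3 m

S = Ss × b = 1.2 × 10^-6 m⁻¹ × 172 m = 2.064 × 10^-4
Q = 0.052 million m³/yr = 142.5 m³/d
ΔV = Q × t = 142.5 m³/d × 58 d = 8263 m³
Δh = ΔV / (S × A) = 8263 / (2.064 × 10^-4 × 3 × 10^6) = 13.34 m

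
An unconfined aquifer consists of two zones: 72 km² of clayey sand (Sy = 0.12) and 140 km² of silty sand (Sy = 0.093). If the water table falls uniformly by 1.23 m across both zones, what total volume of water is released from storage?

A₁ = 72 km² = 7.2 × 10^7 m²; A₂ = 140 km² = 1.4 × 10^8 m²
ΔV₁ = 0.12 × 7.2 × 10^7 × 1.23 = 1.063 × 10^7 m³
ΔV₂ = 0.093 × 1.4 × 10^8 × 1.23 = 1.601 × 10^7 m³
ΔV = ΔV₁ + ΔV₂ = 2.664 × 10^7 m³

ΔV ≈ 2.66 × 10^7 m³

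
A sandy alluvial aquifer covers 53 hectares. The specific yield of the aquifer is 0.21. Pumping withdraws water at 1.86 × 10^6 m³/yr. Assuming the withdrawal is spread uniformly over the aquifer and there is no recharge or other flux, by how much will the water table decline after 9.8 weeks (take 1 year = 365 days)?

A = 53 hectares = 5.3 × 10^5 m²
Q = 1.86 × 10^6 m³/yr = 5096 m³/d
t = 9.8 weeks = 68.6 d
ΔV = Q × t = 5096 m³/d × 68.6 d = 3.496 × 10^5 m³
Δh = ΔV / (Sy × A) = 3.496 × 10^5 / (0.21 × 5.3 × 10^5) = 3.141 m

Δh ≈ 3.14 m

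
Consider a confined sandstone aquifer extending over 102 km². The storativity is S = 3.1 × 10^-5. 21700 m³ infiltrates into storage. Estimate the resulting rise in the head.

Δh ≈ 6.86 m

A = 102 km² = 1.02 × 10^8 m²
Δh = ΔV / (S × A) = 21700 m³ / (3.1 × 10^-5 × 1.02 × 10^8 m²) = 6.863 m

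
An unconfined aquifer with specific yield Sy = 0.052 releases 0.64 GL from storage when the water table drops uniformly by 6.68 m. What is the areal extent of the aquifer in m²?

ΔV = 0.64 GL = 6.4 × 10^5 m³
A = ΔV / (Sy × Δh) = 6.4 × 10^5 / (0.052 × 6.68) = 1.842 × 10^6 m²

A ≈ 1.84 × 10^6 m²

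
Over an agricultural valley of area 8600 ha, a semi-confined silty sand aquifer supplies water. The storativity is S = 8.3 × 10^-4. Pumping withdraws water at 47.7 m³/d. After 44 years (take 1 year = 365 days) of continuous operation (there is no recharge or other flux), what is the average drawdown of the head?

Δh ≈ 10.7 m

A = 8600 ha = 8.6 × 10^7 m²
t = 44 years = 16060 d
ΔV = Q × t = 47.7 m³/d × 16060 d = 7.661 × 10^5 m³
Δh = ΔV / (S × A) = 7.661 × 10^5 / (8.3 × 10^-4 × 8.6 × 10^7) = 10.73 m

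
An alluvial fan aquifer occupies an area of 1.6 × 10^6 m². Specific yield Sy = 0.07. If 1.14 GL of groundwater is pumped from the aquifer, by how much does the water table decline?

ΔV = 1.14 GL = 1.14 × 10^6 m³
Δh = ΔV / (Sy × A) = 1.14 × 10^6 m³ / (0.07 × 1.6 × 10^6 m²) = 10.18 m

Δh ≈ 10.2 m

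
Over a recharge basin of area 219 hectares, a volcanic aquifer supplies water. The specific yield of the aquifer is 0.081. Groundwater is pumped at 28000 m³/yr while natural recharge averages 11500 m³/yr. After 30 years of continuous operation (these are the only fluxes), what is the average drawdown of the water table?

A = 219 hectares = 2.19 × 10^6 m²
Net abstraction = 28000 − 11500 = 16500 m³/yr
Q_net = 16500 m³/yr = 45.21 m³/d
t = 30 years = 10950 d
ΔV = Q × t = 45.21 m³/d × 10950 d = 4.95 × 10^5 m³
Δh = ΔV / (Sy × A) = 4.95 × 10^5 / (0.081 × 2.19 × 10^6) = 2.79 m

Δh ≈ 2.79 m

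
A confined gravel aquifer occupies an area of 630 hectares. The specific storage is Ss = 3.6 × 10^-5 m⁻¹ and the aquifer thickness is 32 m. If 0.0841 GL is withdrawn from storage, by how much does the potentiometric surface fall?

S = Ss × b = 3.6 × 10^-5 m⁻¹ × 32 m = 1.152 × 10^-3
A = 630 hectares = 6.3 × 10^6 m²
ΔV = 0.0841 GL = 84100 m³
Δh = ΔV / (S × A) = 84100 m³ / (0.001152 × 6.3 × 10^6 m²) = 11.59 m

Δh ≈ 11.6 m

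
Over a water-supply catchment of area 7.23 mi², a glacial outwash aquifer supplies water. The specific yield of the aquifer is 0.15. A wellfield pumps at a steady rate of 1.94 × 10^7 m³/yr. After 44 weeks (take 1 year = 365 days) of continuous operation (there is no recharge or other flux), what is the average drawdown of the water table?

A = 7.23 mi² = 1.873 × 10^7 m²
Q = 1.94 × 10^7 m³/yr = 53150 m³/d
t = 44 weeks = 308 d
ΔV = Q × t = 53150 m³/d × 308 d = 1.637 × 10^7 m³
Δh = ΔV / (Sy × A) = 1.637 × 10^7 / (0.15 × 1.873 × 10^7) = 5.828 m

Δh ≈ 5.83 m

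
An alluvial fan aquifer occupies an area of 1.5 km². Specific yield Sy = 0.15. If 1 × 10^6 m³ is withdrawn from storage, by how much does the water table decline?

Δh ≈ 4.44 m

A = 1.5 km² = 1.5 × 10^6 m²
Δh = ΔV / (Sy × A) = 1 × 10^6 m³ / (0.15 × 1.5 × 10^6 m²) = 4.444 m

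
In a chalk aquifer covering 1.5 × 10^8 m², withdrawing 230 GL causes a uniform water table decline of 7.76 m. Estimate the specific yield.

ΔV = 230 GL = 2.3 × 10^8 m³
Sy = ΔV / (A × Δh) = 2.3 × 10^8 m³ / (1.5 × 10^8 m² × 7.76 m) = 0.1976

Sy ≈ 0.2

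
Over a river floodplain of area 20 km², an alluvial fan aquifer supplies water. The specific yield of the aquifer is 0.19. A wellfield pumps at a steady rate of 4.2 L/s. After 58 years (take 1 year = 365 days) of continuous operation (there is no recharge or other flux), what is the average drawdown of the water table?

Δh ≈ 2.02 m

A = 20 km² = 2 × 10^7 m²
Q = 4.2 L/s = 362.9 m³/d
t = 58 years = 21170 d
ΔV = Q × t = 362.9 m³/d × 21170 d = 7.682 × 10^6 m³
Δh = ΔV / (Sy × A) = 7.682 × 10^6 / (0.19 × 2 × 10^7) = 2.022 m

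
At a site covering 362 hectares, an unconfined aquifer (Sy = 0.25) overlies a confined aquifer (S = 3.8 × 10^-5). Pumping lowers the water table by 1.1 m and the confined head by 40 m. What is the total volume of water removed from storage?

A = 362 hectares = 3.62 × 10^6 m²
Unconfined: ΔV_u = Sy × A × Δh_u = 0.25 × 3.62 × 10^6 × 1.1 = 9.955 × 10^5 m³
Confined: ΔV_c = S × A × Δh_c = 3.8 × 10^-5 × 3.62 × 10^6 × 40 = 5502 m³
Total ΔV = 9.955 × 10^5 + 5502 = 1.001 × 10^6 m³

ΔV ≈ 1 × 10^6 m³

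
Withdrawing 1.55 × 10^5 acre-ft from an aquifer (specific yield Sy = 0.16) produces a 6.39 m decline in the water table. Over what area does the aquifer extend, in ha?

A ≈ 18700 ha

ΔV = 1.55 × 10^5 acre-ft = 1.912 × 10^8 m³
A = ΔV / (Sy × Δh) = 1.912 × 10^8 / (0.16 × 6.39) = 1.87 × 10^8 m²
A = 1.87 × 10^8 m² = 18700 ha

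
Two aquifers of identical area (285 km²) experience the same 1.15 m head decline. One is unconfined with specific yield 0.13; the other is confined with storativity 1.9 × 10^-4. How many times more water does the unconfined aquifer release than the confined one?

A = 285 km² = 2.85 × 10^8 m²
Unconfined: ΔV_u = Sy × A × Δh = 0.13 × 2.85 × 10^8 × 1.15 = 4.261 × 10^7 m³
Confined: ΔV_c = S × A × Δh = 1.9 × 10^-4 × 2.85 × 10^8 × 1.15 = 62270 m³
Ratio = ΔV_u / ΔV_c = Sy / S = 0.13 / 1.9 × 10^-4 = 684.2

ΔV_u / ΔV_c ≈ 684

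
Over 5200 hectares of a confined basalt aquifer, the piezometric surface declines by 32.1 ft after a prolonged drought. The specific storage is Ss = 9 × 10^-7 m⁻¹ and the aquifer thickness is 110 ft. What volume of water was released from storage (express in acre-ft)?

b = 110 ft = 33.53 m
S = Ss × b = 9 × 10^-7 m⁻¹ × 33.53 m = 3.018 × 10^-5
A = 5200 hectares = 5.2 × 10^7 m²
Δh = 32.1 ft = 9.784 m
ΔV = S × A × Δh = 3.018 × 10^-5 × 5.2 × 10^7 m² × 9.784 m = 15350 m³
ΔV = 15350 m³ = 12.45 acre-ft

ΔV ≈ 12.4 acre-ft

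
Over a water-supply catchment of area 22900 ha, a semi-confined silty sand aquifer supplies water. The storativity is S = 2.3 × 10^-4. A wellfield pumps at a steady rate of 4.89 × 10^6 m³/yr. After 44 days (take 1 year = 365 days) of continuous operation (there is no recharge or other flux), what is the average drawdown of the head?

A = 22900 ha = 2.29 × 10^8 m²
Q = 4.89 × 10^6 m³/yr = 13400 m³/d
ΔV = Q × t = 13400 m³/d × 44 d = 5.895 × 10^5 m³
Δh = ΔV / (S × A) = 5.895 × 10^5 / (2.3 × 10^-4 × 2.29 × 10^8) = 11.19 m

Δh ≈ 11.2 m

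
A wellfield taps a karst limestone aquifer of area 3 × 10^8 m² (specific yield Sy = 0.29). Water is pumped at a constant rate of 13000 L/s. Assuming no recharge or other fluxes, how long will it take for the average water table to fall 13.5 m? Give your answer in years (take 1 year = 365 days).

t ≈ 2.86 years

ΔV = Sy × A × Δh = 0.29 × 3 × 10^8 × 13.5 = 1.175 × 10^9 m³
Q = 13000 L/s = 1.123 × 10^6 m³/d
t = ΔV / Q = 1.175 × 10^9 m³ / 1.123 × 10^6 m³/d = 1046 d
t = 1046 d ≈ 2.865 years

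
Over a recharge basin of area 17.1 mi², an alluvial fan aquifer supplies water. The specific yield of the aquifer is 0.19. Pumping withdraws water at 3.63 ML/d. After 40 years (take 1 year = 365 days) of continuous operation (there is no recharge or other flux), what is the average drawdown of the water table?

A = 17.1 mi² = 4.429 × 10^7 m²
Q = 3.63 ML/d = 3630 m³/d
t = 40 years = 14600 d
ΔV = Q × t = 3630 m³/d × 14600 d = 5.3 × 10^7 m³
Δh = ΔV / (Sy × A) = 5.3 × 10^7 / (0.19 × 4.429 × 10^7) = 6.298 m

Δh ≈ 6.3 m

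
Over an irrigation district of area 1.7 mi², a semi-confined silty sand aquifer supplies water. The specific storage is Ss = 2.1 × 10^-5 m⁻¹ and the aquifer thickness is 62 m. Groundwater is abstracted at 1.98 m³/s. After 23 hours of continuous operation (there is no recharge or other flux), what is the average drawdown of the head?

S = Ss × b = 2.1 × 10^-5 m⁻¹ × 62 m = 1.302 × 10^-3
A = 1.7 mi² = 4.403 × 10^6 m²
Q = 1.98 m³/s = 1.711 × 10^5 m³/d
t = 23 hours = 0.9583 d
ΔV = Q × t = 1.711 × 10^5 m³/d × 0.9583 d = 1.639 × 10^5 m³
Δh = ΔV / (S × A) = 1.639 × 10^5 / (0.001302 × 4.403 × 10^6) = 28.6 m

Δh ≈ 28.6 m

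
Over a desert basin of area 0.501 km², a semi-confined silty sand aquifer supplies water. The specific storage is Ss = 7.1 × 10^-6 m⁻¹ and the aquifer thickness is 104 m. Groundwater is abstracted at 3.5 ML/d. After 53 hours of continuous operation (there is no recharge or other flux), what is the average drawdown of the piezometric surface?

S = Ss × b = 7.1 × 10^-6 m⁻¹ × 104 m = 7.384 × 10^-4
A = 0.501 km² = 5.01 × 10^5 m²
Q = 3.5 ML/d = 3500 m³/d
t = 53 hours = 2.208 d
ΔV = Q × t = 3500 m³/d × 2.208 d = 7729 m³
Δh = ΔV / (S × A) = 7729 / (7.384 × 10^-4 × 5.01 × 10^5) = 20.89 m

Δh ≈ 20.9 m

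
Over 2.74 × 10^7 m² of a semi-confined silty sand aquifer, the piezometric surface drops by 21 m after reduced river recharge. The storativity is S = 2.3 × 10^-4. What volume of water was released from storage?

ΔV ≈ 1.32 × 10^5 m³

ΔV = S × A × Δh = 2.3 × 10^-4 × 2.74 × 10^7 m² × 21 m = 1.323 × 10^5 m³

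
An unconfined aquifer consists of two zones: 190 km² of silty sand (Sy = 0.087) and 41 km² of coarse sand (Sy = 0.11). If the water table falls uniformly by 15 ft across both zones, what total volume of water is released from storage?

A₁ = 190 km² = 1.9 × 10^8 m²; A₂ = 41 km² = 4.1 × 10^7 m²
Δh = 15 ft = 4.572 m
ΔV₁ = 0.087 × 1.9 × 10^8 × 4.572 = 7.558 × 10^7 m³
ΔV₂ = 0.11 × 4.1 × 10^7 × 4.572 = 2.062 × 10^7 m³
ΔV = ΔV₁ + ΔV₂ = 9.619 × 10^7 m³

ΔV ≈ 9.62 × 10^7 m³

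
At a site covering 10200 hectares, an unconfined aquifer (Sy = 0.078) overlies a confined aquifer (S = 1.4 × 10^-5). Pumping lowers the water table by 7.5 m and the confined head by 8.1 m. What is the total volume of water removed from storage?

A = 10200 hectares = 1.02 × 10^8 m²
Unconfined: ΔV_u = Sy × A × Δh_u = 0.078 × 1.02 × 10^8 × 7.5 = 5.967 × 10^7 m³
Confined: ΔV_c = S × A × Δh_c = 1.4 × 10^-5 × 1.02 × 10^8 × 8.1 = 11570 m³
Total ΔV = 5.967 × 10^7 + 11570 = 5.968 × 10^7 m³

ΔV ≈ 5.97 × 10^7 m³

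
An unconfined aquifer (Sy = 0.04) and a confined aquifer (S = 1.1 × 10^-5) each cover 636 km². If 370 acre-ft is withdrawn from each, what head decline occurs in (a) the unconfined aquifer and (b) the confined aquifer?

Δh_u ≈ 0.0179 m; Δh_c ≈ 65.2 m

A = 636 km² = 6.36 × 10^8 m²
ΔV = 370 acre-ft = 4.564 × 10^5 m³
Unconfined: Δh_u = ΔV/(Sy·A) = 4.564 × 10^5/(0.04 × 6.36 × 10^8) = 0.01794 m
Confined: Δh_c = ΔV/(S·A) = 4.564 × 10^5/(1.1 × 10^-5 × 6.36 × 10^8) = 65.24 m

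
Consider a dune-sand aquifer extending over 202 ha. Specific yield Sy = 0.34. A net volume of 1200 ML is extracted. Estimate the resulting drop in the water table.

Δh ≈ 1.75 m

A = 202 ha = 2.02 × 10^6 m²
ΔV = 1200 ML = 1.2 × 10^6 m³
Δh = ΔV / (Sy × A) = 1.2 × 10^6 m³ / (0.34 × 2.02 × 10^6 m²) = 1.747 m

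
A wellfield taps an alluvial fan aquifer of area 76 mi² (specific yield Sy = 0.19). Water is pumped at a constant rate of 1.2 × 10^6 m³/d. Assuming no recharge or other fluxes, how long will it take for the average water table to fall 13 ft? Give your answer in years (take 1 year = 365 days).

A = 76 mi² = 1.968 × 10^8 m²
Δh = 13 ft = 3.962 m
ΔV = Sy × A × Δh = 0.19 × 1.968 × 10^8 × 3.962 = 1.482 × 10^8 m³
t = ΔV / Q = 1.482 × 10^8 m³ / 1.2 × 10^6 m³/d = 123.5 d
t = 123.5 d ≈ 0.3383 years

t ≈ 0.338 years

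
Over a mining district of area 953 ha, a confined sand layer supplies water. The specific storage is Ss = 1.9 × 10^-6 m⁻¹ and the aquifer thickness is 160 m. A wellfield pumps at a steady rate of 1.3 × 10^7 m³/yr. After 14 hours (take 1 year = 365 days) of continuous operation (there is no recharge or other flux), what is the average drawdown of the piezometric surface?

S = Ss × b = 1.9 × 10^-6 m⁻¹ × 160 m = 3.04 × 10^-4
A = 953 ha = 9.53 × 10^6 m²
Q = 1.3 × 10^7 m³/yr = 35620 m³/d
t = 14 hours = 0.5833 d
ΔV = Q × t = 35620 m³/d × 0.5833 d = 20780 m³
Δh = ΔV / (S × A) = 20780 / (3.04 × 10^-4 × 9.53 × 10^6) = 7.171 m

Δh ≈ 7.17 m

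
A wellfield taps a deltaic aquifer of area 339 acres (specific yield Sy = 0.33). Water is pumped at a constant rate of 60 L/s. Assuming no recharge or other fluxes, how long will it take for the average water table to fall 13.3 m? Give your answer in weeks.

A = 339 acres = 1.372 × 10^6 m²
ΔV = Sy × A × Δh = 0.33 × 1.372 × 10^6 × 13.3 = 6.021 × 10^6 m³
Q = 60 L/s = 5184 m³/d
t = ΔV / Q = 6.021 × 10^6 m³ / 5184 m³/d = 1161 d
t = 1161 d ≈ 165.9 weeks

t ≈ 166 weeks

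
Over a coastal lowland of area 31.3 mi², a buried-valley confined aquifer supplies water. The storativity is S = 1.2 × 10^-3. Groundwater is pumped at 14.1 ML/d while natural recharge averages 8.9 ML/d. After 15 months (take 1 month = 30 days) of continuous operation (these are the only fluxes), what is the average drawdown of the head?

Δh ≈ 24.1 m

A = 31.3 mi² = 8.107 × 10^7 m²
Net abstraction = 14.1 − 8.9 = 5.2 ML/d
Q_net = 5.2 ML/d = 5200 m³/d
t = 15 months = 450 d
ΔV = Q × t = 5200 m³/d × 450 d = 2.34 × 10^6 m³
Δh = ΔV / (S × A) = 2.34 × 10^6 / (0.0012 × 8.107 × 10^7) = 24.05 m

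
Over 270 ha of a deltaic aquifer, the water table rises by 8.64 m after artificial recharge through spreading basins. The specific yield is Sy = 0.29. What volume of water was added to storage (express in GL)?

ΔV ≈ 6.77 GL

A = 270 ha = 2.7 × 10^6 m²
ΔV = Sy × A × Δh = 0.29 × 2.7 × 10^6 m² × 8.64 m = 6.765 × 10^6 m³
ΔV = 6.765 × 10^6 m³ = 6.765 GL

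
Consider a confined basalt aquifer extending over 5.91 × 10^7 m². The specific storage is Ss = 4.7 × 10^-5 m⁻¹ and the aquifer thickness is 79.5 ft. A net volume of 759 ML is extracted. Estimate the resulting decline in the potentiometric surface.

Δh ≈ 11.3 m

b = 79.5 ft = 24.23 m
S = Ss × b = 4.7 × 10^-5 m⁻¹ × 24.23 m = 1.139 × 10^-3
ΔV = 759 ML = 7.59 × 10^5 m³
Δh = ΔV / (S × A) = 7.59 × 10^5 m³ / (0.001139 × 5.91 × 10^7 m²) = 11.28 m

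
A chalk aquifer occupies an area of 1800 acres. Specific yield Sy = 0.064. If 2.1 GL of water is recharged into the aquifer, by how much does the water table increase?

A = 1800 acres = 7.284 × 10^6 m²
ΔV = 2.1 GL = 2.1 × 10^6 m³
Δh = ΔV / (Sy × A) = 2.1 × 10^6 m³ / (0.064 × 7.284 × 10^6 m²) = 4.505 m

Δh ≈ 4.5 m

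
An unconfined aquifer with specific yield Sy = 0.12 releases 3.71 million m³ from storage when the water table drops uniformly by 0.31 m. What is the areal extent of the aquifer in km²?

ΔV = 3.71 million m³ = 3.71 × 10^6 m³
A = ΔV / (Sy × Δh) = 3.71 × 10^6 / (0.12 × 0.31) = 9.973 × 10^7 m²
A = 9.973 × 10^7 m² = 99.73 km²

A ≈ 99.7 km²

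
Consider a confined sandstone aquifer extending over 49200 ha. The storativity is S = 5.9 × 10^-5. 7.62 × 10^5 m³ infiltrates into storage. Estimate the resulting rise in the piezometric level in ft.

Δh ≈ 86.1 ft

A = 49200 ha = 4.92 × 10^8 m²
Δh = ΔV / (S × A) = 7.62 × 10^5 m³ / (5.9 × 10^-5 × 4.92 × 10^8 m²) = 26.25 m
Δh = 26.25 m = 86.12 ft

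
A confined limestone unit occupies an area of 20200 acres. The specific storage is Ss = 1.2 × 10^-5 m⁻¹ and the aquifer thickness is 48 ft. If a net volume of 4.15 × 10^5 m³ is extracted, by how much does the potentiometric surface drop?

b = 48 ft = 14.63 m
S = Ss × b = 1.2 × 10^-5 m⁻¹ × 14.63 m = 1.756 × 10^-4
A = 20200 acres = 8.175 × 10^7 m²
Δh = ΔV / (S × A) = 4.15 × 10^5 m³ / (1.756 × 10^-4 × 8.175 × 10^7 m²) = 28.92 m

Δh ≈ 28.9 m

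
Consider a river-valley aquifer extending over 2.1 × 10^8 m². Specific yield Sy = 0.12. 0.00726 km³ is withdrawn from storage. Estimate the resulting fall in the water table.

ΔV = 0.00726 km³ = 7.26 × 10^6 m³
Δh = ΔV / (Sy × A) = 7.26 × 10^6 m³ / (0.12 × 2.1 × 10^8 m²) = 0.2881 m

Δh ≈ 0.288 m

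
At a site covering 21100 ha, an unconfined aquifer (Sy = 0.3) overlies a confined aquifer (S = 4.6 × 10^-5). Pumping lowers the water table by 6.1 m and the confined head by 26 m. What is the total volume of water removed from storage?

A = 21100 ha = 2.11 × 10^8 m²
Unconfined: ΔV_u = Sy × A × Δh_u = 0.3 × 2.11 × 10^8 × 6.1 = 3.861 × 10^8 m³
Confined: ΔV_c = S × A × Δh_c = 4.6 × 10^-5 × 2.11 × 10^8 × 26 = 2.524 × 10^5 m³
Total ΔV = 3.861 × 10^8 + 2.524 × 10^5 = 3.864 × 10^8 m³

ΔV ≈ 3.86 × 10^8 m³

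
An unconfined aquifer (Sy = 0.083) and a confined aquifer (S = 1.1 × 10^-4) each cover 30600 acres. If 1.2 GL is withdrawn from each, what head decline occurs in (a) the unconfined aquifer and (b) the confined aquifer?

Δh_u ≈ 0.117 m; Δh_c ≈ 88.1 m

A = 30600 acres = 1.238 × 10^8 m²
ΔV = 1.2 GL = 1.2 × 10^6 m³
Unconfined: Δh_u = ΔV/(Sy·A) = 1.2 × 10^6/(0.083 × 1.238 × 10^8) = 0.1168 m
Confined: Δh_c = ΔV/(S·A) = 1.2 × 10^6/(1.1 × 10^-4 × 1.238 × 10^8) = 88.09 m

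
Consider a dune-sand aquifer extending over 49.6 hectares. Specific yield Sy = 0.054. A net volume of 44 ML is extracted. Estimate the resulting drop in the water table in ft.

A = 49.6 hectares = 4.96 × 10^5 m²
ΔV = 44 ML = 44000 m³
Δh = ΔV / (Sy × A) = 44000 m³ / (0.054 × 4.96 × 10^5 m²) = 1.643 m
Δh = 1.643 m = 5.39 ft

Δh ≈ 5.39 ft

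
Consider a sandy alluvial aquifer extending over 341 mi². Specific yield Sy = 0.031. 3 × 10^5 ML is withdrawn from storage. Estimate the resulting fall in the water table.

Δh ≈ 11 m

A = 341 mi² = 8.832 × 10^8 m²
ΔV = 3 × 10^5 ML = 3 × 10^8 m³
Δh = ΔV / (Sy × A) = 3 × 10^8 m³ / (0.031 × 8.832 × 10^8 m²) = 10.96 m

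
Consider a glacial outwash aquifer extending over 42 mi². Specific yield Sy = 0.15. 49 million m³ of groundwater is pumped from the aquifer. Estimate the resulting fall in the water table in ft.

Δh ≈ 9.85 ft

A = 42 mi² = 1.088 × 10^8 m²
ΔV = 49 million m³ = 4.9 × 10^7 m³
Δh = ΔV / (Sy × A) = 4.9 × 10^7 m³ / (0.15 × 1.088 × 10^8 m²) = 3.003 m
Δh = 3.003 m = 9.852 ft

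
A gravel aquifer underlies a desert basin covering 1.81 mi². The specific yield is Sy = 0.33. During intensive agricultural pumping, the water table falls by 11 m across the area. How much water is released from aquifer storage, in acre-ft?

ΔV ≈ 13800 acre-ft

A = 1.81 mi² = 4.688 × 10^6 m²
ΔV = Sy × A × Δh = 0.33 × 4.688 × 10^6 m² × 11 m = 1.702 × 10^7 m³
ΔV = 1.702 × 10^7 m³ = 13800 acre-ft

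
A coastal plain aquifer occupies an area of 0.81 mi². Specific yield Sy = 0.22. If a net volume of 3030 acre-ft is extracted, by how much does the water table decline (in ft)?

Δh ≈ 26.6 ft

A = 0.81 mi² = 2.098 × 10^6 m²
ΔV = 3030 acre-ft = 3.737 × 10^6 m³
Δh = ΔV / (Sy × A) = 3.737 × 10^6 m³ / (0.22 × 2.098 × 10^6 m²) = 8.098 m
Δh = 8.098 m = 26.57 ft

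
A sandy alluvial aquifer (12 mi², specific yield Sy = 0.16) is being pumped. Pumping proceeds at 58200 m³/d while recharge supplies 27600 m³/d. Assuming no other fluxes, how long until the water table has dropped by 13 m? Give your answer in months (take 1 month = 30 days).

t ≈ 70.4 months

A = 12 mi² = 3.108 × 10^7 m²
ΔV = Sy × A × Δh = 0.16 × 3.108 × 10^7 × 13 = 6.465 × 10^7 m³
Net withdrawal = 58200 − 27600 = 30600 m³/d
t = ΔV / Q = 6.465 × 10^7 m³ / 30600 m³/d = 2113 d
t = 2113 d ≈ 70.42 months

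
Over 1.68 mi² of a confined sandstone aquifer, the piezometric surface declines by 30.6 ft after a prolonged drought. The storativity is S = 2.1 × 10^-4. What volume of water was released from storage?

ΔV ≈ 8520 m³

A = 1.68 mi² = 4.351 × 10^6 m²
Δh = 30.6 ft = 9.327 m
ΔV = S × A × Δh = 2.1 × 10^-4 × 4.351 × 10^6 m² × 9.327 m = 8522 m³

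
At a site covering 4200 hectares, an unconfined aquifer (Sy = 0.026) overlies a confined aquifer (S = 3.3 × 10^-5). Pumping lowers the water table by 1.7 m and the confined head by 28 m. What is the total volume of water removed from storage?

ΔV ≈ 1.9 × 10^6 m³

A = 4200 hectares = 4.2 × 10^7 m²
Unconfined: ΔV_u = Sy × A × Δh_u = 0.026 × 4.2 × 10^7 × 1.7 = 1.856 × 10^6 m³
Confined: ΔV_c = S × A × Δh_c = 3.3 × 10^-5 × 4.2 × 10^7 × 28 = 38810 m³
Total ΔV = 1.856 × 10^6 + 38810 = 1.895 × 10^6 m³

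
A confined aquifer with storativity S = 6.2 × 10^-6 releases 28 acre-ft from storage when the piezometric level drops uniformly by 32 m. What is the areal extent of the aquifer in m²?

A ≈ 1.74 × 10^8 m²

ΔV = 28 acre-ft = 34540 m³
A = ΔV / (S × Δh) = 34540 / (6.2 × 10^-6 × 32) = 1.741 × 10^8 m²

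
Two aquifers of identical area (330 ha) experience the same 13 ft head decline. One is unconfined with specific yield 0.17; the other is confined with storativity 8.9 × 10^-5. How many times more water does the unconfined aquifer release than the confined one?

A = 330 ha = 3.3 × 10^6 m²
Δh = 13 ft = 3.962 m
Unconfined: ΔV_u = Sy × A × Δh = 0.17 × 3.3 × 10^6 × 3.962 = 2.223 × 10^6 m³
Confined: ΔV_c = S × A × Δh = 8.9 × 10^-5 × 3.3 × 10^6 × 3.962 = 1164 m³
Ratio = ΔV_u / ΔV_c = Sy / S = 0.17 / 8.9 × 10^-5 = 1910

ΔV_u / ΔV_c ≈ 1910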